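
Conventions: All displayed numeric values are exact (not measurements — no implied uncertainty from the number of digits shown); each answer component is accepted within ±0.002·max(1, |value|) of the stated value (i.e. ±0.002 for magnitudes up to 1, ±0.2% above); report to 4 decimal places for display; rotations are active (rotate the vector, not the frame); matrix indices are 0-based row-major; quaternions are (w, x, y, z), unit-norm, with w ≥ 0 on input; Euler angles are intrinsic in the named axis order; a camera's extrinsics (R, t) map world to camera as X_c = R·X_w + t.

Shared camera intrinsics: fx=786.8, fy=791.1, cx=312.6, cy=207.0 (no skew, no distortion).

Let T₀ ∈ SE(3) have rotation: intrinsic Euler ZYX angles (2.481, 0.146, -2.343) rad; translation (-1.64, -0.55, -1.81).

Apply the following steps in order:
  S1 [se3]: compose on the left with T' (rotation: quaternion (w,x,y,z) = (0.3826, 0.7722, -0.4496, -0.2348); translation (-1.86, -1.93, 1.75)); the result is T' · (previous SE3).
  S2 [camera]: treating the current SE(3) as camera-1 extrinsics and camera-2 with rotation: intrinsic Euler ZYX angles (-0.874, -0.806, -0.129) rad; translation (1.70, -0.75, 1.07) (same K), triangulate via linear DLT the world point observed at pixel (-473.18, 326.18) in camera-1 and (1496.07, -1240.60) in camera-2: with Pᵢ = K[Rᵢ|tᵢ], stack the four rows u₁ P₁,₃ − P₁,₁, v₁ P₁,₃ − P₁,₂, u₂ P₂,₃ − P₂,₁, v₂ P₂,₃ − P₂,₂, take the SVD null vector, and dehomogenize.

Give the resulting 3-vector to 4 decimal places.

result = (0.2292, -0.7744, -0.5707)

after S1 (compose_se3): R=[-0.5889 0.4980 0.6366; 0.5542 -0.3245 0.7665; 0.5883 0.8042 -0.0849], t=(-1.0939, 0.3575, 2.4198)
after S2 (triangulate): (0.2292, -0.7744, -0.5707)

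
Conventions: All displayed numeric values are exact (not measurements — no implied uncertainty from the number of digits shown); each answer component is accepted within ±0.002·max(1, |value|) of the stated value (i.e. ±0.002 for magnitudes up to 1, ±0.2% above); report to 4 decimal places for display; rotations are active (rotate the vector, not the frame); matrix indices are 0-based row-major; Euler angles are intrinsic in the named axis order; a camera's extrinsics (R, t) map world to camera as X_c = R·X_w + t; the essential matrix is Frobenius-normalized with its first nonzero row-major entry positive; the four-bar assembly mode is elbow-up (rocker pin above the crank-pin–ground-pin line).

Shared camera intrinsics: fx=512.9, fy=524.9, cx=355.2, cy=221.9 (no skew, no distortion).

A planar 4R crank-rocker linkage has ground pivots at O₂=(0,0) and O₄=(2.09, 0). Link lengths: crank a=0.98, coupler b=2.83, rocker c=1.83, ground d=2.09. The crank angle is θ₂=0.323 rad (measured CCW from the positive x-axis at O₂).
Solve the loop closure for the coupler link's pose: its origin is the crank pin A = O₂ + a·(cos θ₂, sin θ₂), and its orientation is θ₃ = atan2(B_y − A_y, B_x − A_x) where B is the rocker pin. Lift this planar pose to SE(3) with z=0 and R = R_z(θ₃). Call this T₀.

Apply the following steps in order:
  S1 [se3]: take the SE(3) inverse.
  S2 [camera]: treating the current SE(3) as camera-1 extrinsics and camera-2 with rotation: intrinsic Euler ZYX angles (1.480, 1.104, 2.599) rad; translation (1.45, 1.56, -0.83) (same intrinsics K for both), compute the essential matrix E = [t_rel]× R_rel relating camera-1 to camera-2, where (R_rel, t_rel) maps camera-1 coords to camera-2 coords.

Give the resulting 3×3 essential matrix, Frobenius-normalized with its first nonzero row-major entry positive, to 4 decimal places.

matrix = [0.2067 -0.2895 0.4668; -0.2521 0.4664 0.0057; -0.1027 0.2935 0.5269]

source (fourbar_fk): coupler pose = R=[0.9811 -0.1937 0.0000; 0.1937 0.9811 0.0000; 0.0000 0.0000 1.0000], t=(0.9293, 0.3111, 0.0000)
after S1 (invert_se3): R=[0.9811 0.1937 0.0000; -0.1937 0.9811 0.0000; 0.0000 0.0000 1.0000], t=(-0.9720, -0.1251, 0.0000)
after S2 (essential): [0.2067 -0.2895 0.4668; -0.2521 0.4664 0.0057; -0.1027 0.2935 0.5269]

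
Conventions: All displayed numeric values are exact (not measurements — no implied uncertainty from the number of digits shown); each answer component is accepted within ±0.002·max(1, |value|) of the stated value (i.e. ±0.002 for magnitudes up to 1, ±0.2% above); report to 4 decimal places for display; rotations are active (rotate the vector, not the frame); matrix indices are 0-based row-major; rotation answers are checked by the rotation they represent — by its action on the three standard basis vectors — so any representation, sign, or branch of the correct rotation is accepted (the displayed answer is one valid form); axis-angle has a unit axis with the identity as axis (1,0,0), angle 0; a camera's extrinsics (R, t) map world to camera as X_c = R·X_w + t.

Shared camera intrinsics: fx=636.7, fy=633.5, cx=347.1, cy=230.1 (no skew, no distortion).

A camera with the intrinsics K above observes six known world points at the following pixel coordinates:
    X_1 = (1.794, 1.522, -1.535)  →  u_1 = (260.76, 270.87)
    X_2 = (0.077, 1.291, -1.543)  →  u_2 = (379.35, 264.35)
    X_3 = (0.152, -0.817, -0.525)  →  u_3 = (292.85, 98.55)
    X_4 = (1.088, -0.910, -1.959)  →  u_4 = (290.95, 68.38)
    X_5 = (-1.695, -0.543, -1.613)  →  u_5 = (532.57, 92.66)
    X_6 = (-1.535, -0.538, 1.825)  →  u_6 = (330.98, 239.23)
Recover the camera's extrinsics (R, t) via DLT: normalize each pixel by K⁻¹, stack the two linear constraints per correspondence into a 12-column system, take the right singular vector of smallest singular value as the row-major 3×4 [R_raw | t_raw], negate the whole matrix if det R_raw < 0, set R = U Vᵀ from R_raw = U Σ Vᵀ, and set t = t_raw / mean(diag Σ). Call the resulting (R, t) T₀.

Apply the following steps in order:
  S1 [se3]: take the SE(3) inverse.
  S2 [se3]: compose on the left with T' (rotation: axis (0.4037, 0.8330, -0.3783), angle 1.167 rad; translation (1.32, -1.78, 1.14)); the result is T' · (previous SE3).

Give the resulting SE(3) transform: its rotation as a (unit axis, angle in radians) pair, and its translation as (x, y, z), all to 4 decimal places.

source (pnp_recover): camera pose = R=[-0.8709 0.1453 -0.4695; -0.0487 0.9251 0.3765; 0.4891 0.3508 -0.7986], t=(-0.4800, -0.2200, 5.4801)
after S1 (invert_se3): R=[-0.8709 -0.0487 0.4891; 0.1453 0.9251 0.3508; -0.4695 0.3765 -0.7986], t=(-3.1089, -1.6490, 4.2338)
after S2 (compose_se3): R=[-0.6643 0.7403 -0.1035; 0.5076 0.5484 0.6645; 0.5487 0.3889 -0.7400], t=(1.7311, -5.0575, 5.5444)

rotation (axis_angle) = ((-0.3698, -0.8751, -0.3122), 2.7597), translation = (1.7311, -5.0575, 5.5444)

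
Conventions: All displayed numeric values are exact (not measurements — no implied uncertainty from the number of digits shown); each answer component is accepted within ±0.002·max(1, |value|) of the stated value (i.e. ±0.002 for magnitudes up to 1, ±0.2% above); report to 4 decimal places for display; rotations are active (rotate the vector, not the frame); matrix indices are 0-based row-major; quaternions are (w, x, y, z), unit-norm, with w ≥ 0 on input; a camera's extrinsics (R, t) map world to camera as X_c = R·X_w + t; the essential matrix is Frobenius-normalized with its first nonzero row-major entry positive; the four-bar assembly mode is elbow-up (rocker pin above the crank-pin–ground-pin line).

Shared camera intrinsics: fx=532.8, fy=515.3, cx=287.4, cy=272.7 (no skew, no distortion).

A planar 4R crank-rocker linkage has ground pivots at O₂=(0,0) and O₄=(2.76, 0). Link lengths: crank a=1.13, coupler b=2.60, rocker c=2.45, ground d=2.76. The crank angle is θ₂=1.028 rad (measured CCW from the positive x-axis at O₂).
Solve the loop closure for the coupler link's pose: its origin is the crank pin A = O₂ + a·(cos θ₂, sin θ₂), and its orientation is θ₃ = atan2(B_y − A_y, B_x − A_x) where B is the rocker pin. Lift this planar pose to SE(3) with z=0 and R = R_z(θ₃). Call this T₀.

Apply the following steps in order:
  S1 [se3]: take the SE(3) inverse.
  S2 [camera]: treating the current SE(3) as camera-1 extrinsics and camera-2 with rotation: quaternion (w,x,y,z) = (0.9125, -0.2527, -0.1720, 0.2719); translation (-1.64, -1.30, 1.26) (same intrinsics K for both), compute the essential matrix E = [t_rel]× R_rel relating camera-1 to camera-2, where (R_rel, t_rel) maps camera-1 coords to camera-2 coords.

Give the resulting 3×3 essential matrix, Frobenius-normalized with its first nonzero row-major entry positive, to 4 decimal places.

matrix = [0.2728 0.0288 0.2024; -0.0300 0.6011 -0.3569; 0.5100 0.2431 0.2737]

source (fourbar_fk): coupler pose = R=[0.8216 -0.5700 0.0000; 0.5700 0.8216 0.0000; 0.0000 0.0000 1.0000], t=(0.5837, 0.9676, 0.0000)
after S1 (invert_se3): R=[0.8216 0.5700 0.0000; -0.5700 0.8216 0.0000; 0.0000 0.0000 1.0000], t=(-1.0311, -0.4623, 0.0000)
after S2 (essential): [0.2728 0.0288 0.2024; -0.0300 0.6011 -0.3569; 0.5100 0.2431 0.2737]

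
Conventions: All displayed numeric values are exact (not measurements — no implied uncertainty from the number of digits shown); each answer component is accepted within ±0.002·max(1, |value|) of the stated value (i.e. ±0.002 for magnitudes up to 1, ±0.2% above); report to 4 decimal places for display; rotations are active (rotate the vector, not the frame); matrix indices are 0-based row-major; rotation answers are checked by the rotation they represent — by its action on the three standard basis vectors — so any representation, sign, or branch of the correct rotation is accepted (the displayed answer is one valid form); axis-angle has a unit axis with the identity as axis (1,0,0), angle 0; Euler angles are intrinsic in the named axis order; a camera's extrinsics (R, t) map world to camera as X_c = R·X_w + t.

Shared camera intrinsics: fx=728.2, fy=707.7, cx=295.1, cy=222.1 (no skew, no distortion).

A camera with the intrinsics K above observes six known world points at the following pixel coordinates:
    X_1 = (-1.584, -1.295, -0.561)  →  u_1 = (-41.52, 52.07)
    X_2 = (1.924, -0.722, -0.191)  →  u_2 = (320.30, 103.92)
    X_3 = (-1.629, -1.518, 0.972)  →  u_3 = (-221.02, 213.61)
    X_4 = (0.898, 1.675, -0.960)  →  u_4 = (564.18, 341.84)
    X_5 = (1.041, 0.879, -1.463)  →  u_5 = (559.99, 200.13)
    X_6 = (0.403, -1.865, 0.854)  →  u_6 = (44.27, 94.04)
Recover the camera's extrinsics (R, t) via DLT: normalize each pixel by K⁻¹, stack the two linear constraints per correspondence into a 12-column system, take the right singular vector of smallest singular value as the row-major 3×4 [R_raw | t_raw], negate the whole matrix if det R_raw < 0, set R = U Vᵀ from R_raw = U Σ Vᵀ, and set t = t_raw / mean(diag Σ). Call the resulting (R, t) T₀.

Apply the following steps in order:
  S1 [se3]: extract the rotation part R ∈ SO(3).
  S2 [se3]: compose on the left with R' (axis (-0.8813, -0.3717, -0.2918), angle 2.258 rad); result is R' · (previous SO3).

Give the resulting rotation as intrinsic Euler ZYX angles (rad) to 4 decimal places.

source (pnp_recover): camera pose = R=[0.4088 0.5948 -0.6922; -0.2807 0.8036 0.5248; 0.8684 -0.0203 0.4955], t=(-0.2799, 0.2100, 4.4600)
after S1 (rot_of_se3): [0.4088 0.5948 -0.6922; -0.2807 0.8036 0.5248; 0.8684 -0.0203 0.4955]
after S2 (compose_so3): [0.1615 0.9865 0.0257; 0.9869 -0.1615 -0.0035; 0.0007 0.0259 -0.9997]

rotation (euler_zyx) = (1.4086, -0.0007, 3.1157)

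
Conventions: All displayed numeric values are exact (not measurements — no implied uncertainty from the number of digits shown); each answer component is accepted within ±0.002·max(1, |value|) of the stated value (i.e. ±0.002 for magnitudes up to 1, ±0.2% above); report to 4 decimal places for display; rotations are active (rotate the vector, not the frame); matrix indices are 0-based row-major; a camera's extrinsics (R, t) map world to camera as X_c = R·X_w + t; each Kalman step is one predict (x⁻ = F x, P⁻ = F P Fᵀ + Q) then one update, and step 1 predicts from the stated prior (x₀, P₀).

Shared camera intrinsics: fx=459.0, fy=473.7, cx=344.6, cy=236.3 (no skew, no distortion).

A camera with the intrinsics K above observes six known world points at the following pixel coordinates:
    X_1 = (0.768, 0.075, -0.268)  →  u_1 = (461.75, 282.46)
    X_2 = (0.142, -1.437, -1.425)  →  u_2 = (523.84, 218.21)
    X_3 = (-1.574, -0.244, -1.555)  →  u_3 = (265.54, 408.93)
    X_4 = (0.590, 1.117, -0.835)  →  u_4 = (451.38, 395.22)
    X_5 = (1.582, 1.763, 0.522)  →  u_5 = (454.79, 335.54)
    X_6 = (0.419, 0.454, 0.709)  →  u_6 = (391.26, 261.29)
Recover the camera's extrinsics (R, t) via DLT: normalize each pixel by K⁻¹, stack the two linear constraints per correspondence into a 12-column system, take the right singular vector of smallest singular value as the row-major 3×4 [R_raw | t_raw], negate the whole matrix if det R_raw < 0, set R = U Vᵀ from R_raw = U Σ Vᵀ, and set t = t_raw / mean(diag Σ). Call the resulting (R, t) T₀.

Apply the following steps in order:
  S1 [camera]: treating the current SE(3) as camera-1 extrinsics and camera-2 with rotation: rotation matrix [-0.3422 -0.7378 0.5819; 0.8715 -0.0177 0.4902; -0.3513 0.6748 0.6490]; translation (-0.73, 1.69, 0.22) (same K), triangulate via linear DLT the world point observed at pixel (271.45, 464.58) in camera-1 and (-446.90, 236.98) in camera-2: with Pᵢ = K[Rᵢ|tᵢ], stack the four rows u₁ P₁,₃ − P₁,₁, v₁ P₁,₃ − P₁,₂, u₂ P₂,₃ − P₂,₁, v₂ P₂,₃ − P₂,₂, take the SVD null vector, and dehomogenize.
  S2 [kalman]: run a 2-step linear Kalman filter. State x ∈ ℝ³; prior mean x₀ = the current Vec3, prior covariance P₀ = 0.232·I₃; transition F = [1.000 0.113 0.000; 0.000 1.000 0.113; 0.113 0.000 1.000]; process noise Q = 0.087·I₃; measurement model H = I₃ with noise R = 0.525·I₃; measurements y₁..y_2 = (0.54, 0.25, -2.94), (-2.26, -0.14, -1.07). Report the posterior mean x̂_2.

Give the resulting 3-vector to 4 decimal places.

source (pnp_recover): camera pose = R=[0.9452 -0.1024 -0.3099; -0.0846 0.8402 -0.5357; 0.3153 0.5326 0.7855], t=(0.4600, 0.3400, 4.8701)
after S1 (triangulate): (-1.3883, 1.4274, -0.9250)
after S2 (kf_track): (-1.1312, 0.3866, -1.6350)

result = (-1.1312, 0.3866, -1.6350)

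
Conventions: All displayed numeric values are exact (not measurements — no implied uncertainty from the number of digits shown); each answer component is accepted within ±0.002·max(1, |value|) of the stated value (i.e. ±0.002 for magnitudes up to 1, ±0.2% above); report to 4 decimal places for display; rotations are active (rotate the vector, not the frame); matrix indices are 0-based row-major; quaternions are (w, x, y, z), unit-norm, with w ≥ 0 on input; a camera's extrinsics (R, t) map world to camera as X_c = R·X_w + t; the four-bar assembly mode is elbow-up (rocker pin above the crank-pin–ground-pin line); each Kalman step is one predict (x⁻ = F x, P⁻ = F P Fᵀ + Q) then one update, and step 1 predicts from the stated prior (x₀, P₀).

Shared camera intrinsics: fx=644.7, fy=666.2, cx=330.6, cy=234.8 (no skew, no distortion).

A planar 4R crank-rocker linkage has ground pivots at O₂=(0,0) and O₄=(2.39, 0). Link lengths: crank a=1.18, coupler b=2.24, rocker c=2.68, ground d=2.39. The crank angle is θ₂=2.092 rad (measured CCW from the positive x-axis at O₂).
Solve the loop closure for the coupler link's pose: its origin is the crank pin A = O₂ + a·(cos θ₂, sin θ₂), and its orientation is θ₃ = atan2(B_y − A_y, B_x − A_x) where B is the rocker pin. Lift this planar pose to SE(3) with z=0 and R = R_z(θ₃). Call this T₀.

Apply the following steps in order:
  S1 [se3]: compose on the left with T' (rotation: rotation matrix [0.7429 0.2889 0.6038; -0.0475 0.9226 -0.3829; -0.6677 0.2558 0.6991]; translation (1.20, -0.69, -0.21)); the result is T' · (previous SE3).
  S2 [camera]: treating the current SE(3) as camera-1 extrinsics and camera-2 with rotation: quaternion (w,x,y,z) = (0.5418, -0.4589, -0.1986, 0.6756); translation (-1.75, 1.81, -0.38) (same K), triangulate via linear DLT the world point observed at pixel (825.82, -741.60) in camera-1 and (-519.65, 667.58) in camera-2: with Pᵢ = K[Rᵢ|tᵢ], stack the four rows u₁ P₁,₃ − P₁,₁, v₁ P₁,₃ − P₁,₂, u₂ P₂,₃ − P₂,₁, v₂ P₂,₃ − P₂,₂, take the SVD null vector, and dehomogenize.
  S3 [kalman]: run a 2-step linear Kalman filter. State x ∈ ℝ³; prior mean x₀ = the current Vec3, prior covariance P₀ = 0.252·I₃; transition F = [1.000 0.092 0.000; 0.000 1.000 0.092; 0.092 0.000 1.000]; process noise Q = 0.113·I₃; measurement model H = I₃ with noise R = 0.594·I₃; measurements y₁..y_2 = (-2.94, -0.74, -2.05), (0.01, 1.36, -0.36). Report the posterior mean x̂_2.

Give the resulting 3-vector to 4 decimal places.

result = (-1.3719, -0.0675, -0.2104)

source (fourbar_fk): coupler pose = R=[0.7911 -0.6117 0.0000; 0.6117 0.7911 0.0000; 0.0000 0.0000 1.0000], t=(-0.5876, 1.0233, 0.0000)
after S1 (compose_se3): R=[0.7644 -0.2259 0.6038; 0.5268 0.7589 -0.3829; -0.3717 0.6108 0.6991], t=(1.0591, 0.2820, 0.4441)
after S2 (triangulate): (-1.4889, -1.0898, 1.3135)
after S3 (kf_track): (-1.3719, -0.0675, -0.2104)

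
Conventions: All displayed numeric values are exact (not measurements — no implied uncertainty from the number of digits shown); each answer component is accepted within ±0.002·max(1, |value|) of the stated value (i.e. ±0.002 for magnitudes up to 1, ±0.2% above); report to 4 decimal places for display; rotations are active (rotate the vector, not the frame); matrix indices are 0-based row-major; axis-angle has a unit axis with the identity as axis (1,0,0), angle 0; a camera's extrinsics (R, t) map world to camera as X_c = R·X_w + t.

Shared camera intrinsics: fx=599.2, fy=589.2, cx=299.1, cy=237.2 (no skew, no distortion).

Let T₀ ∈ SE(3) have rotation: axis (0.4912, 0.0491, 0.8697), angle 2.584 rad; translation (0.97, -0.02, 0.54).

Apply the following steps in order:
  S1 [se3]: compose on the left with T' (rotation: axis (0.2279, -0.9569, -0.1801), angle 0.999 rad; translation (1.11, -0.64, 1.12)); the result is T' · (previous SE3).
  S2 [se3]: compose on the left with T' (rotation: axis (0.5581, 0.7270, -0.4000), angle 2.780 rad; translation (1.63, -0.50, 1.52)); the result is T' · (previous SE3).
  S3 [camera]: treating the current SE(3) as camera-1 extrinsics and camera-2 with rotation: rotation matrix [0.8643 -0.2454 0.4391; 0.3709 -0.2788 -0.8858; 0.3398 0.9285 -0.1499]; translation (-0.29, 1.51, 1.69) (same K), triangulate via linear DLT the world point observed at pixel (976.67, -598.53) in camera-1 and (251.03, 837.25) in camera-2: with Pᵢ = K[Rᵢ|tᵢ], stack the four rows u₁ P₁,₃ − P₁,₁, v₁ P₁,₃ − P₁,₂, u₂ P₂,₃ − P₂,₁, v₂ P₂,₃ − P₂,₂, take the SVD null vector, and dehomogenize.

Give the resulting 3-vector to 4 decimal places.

result = (0.8699, 0.5777, -1.2232)

after S1 (compose_se3): R=[-0.8304 -0.5571 -0.0011; 0.5005 -0.7451 -0.4409; 0.2449 -0.3667 0.8975], t=(1.2123, -0.9640, 2.1771)
after S2 (compose_se3): R=[0.6971 -0.4411 -0.5652; -0.6769 -0.1451 -0.7216; 0.2363 0.8857 -0.3997], t=(-0.0472, -1.4591, -0.3255)
after S3 (triangulate): (0.8699, 0.5777, -1.2232)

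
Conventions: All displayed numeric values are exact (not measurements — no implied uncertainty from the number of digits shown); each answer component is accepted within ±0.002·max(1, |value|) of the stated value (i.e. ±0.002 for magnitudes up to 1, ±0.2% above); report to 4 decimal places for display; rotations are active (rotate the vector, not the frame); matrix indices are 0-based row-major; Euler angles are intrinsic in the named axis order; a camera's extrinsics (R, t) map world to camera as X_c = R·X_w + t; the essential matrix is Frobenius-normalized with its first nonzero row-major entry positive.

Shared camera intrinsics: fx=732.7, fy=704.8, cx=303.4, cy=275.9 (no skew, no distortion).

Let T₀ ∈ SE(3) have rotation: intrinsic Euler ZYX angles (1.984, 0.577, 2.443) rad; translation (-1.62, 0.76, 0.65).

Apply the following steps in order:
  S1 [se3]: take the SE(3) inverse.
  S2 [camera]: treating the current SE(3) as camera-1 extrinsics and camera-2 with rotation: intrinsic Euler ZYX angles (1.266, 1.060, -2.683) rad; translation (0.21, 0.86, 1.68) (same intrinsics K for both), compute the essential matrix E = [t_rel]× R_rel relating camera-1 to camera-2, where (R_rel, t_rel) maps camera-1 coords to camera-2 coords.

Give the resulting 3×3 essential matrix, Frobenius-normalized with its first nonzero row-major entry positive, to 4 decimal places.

after S1 (invert_se3): R=[-0.3365 0.7676 -0.5455; 0.5604 0.6288 0.5390; 0.7567 -0.1243 -0.6418], t=(-0.7740, 0.0796, 1.7376)
after S2 (essential): [0.1381 0.4905 -0.4894; 0.5841 0.1545 0.3084; 0.1664 0.0256 0.1107]

matrix = [0.1381 0.4905 -0.4894; 0.5841 0.1545 0.3084; 0.1664 0.0256 0.1107]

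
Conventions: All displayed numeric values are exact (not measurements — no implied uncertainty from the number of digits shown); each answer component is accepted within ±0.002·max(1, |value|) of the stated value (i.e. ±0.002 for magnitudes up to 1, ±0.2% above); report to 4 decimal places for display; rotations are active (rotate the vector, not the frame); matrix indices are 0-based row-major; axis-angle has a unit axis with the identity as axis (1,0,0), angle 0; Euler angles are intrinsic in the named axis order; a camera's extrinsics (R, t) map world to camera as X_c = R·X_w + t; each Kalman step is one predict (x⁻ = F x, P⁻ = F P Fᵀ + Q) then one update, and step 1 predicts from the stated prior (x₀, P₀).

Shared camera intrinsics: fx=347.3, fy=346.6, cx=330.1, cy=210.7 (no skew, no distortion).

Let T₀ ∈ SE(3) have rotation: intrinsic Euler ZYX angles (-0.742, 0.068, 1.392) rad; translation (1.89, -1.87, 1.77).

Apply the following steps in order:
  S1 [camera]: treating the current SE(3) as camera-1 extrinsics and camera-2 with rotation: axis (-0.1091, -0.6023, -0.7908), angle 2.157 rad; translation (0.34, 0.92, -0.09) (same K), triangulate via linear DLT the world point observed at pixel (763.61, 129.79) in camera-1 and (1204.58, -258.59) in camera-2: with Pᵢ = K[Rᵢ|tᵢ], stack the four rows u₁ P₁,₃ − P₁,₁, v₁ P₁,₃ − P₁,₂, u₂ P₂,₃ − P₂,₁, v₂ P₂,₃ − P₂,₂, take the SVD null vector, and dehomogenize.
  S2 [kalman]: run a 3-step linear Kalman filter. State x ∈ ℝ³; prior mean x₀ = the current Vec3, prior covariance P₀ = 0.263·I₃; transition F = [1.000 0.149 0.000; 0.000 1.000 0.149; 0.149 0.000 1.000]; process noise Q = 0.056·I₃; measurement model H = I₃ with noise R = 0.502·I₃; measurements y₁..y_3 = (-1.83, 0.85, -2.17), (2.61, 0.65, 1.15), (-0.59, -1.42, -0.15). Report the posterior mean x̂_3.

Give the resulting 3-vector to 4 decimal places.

after S1 (triangulate): (0.7879, 1.9672, -1.9948)
after S2 (kf_track): (0.5793, 0.1418, -0.7469)

result = (0.5793, 0.1418, -0.7469)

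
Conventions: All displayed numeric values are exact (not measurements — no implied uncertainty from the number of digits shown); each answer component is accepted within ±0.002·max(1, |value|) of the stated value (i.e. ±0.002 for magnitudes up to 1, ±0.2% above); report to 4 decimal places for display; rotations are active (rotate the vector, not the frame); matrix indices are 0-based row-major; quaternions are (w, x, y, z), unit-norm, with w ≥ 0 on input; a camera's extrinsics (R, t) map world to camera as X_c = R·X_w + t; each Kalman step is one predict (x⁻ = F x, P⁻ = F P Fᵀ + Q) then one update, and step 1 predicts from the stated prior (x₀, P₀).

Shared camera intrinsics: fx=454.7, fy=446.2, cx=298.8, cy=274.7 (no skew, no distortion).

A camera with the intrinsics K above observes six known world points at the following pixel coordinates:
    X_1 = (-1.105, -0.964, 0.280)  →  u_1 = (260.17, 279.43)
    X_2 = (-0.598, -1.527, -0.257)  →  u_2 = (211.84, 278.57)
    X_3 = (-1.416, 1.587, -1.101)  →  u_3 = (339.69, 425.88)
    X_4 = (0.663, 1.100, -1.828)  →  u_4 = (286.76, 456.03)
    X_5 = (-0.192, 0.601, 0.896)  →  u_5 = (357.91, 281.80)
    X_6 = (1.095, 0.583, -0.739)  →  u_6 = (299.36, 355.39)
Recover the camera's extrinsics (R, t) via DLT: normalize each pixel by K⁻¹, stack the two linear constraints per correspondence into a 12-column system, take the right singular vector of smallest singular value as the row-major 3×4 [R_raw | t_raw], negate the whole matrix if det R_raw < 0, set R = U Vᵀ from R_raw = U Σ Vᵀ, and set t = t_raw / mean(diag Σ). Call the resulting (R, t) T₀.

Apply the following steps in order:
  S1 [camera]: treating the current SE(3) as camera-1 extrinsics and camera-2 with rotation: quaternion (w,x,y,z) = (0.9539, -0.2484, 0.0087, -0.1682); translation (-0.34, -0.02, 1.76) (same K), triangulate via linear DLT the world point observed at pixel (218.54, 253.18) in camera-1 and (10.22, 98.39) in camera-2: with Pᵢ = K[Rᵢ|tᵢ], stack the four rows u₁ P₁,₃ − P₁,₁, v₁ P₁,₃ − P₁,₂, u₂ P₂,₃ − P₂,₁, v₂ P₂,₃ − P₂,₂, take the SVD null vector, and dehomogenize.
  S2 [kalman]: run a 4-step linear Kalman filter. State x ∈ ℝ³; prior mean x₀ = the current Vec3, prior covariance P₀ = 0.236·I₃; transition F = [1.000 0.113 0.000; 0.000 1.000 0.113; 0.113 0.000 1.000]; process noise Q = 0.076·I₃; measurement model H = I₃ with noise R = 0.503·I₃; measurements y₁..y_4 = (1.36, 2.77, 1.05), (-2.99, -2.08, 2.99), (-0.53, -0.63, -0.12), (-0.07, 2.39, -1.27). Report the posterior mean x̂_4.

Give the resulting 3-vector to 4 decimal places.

result = (-0.7043, 0.4229, 0.1394)

source (pnp_recover): camera pose = R=[-0.0160 0.8374 0.5464; -0.3136 0.5147 -0.7980; -0.9494 -0.1841 0.2544], t=(-0.0600, 0.4600, 6.8998)
after S1 (triangulate): (-0.9303, -1.8362, 0.2524)
after S2 (kf_track): (-0.7043, 0.4229, 0.1394)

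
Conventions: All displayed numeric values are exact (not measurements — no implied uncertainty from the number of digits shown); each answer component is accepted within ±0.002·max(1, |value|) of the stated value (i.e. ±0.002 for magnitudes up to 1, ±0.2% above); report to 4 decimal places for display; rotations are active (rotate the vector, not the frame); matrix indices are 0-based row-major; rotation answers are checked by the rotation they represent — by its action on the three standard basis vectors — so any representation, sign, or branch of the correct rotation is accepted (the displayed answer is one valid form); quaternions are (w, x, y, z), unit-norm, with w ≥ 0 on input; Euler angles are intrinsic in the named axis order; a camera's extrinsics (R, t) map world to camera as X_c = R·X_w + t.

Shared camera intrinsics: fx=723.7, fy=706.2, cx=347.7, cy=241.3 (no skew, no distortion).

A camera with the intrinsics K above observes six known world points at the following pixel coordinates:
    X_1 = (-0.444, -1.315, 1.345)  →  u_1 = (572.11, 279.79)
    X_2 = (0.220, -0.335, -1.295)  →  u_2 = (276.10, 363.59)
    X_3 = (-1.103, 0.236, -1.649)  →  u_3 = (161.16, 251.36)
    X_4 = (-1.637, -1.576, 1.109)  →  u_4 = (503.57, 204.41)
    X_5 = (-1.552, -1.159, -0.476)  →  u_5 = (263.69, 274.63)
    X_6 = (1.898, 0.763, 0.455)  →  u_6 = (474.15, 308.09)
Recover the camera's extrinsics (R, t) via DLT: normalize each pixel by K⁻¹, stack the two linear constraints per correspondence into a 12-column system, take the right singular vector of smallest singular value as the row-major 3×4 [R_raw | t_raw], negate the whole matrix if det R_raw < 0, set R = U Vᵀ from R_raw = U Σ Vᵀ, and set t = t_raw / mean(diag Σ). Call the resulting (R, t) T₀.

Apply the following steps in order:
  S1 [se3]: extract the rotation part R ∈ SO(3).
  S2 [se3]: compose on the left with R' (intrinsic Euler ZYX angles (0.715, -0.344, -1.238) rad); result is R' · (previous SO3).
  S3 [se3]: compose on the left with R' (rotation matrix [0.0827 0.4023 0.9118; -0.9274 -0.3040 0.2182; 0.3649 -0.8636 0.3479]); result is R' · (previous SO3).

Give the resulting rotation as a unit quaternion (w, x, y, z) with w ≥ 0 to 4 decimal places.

rotation (quat) = (0.7396, 0.1985, 0.5691, -0.2997)

source (pnp_recover): camera pose = R=[0.4244 -0.1547 0.8922; 0.6357 -0.6508 -0.4152; 0.6448 0.7434 -0.1778], t=(0.3500, 0.2600, 6.5499)
after S1 (rot_of_se3): [0.4244 -0.1547 0.8922; 0.6357 -0.6508 -0.4152; 0.6448 0.7434 -0.1778]
after S2 (compose_so3): [-0.1347 -0.6497 0.7482; 0.9652 0.0848 0.2474; -0.2242 0.7555 0.6156]
after S3 (compose_so3): [0.1727 0.6692 0.7227; -0.2174 0.7415 -0.6347; -0.9607 -0.0475 0.2735]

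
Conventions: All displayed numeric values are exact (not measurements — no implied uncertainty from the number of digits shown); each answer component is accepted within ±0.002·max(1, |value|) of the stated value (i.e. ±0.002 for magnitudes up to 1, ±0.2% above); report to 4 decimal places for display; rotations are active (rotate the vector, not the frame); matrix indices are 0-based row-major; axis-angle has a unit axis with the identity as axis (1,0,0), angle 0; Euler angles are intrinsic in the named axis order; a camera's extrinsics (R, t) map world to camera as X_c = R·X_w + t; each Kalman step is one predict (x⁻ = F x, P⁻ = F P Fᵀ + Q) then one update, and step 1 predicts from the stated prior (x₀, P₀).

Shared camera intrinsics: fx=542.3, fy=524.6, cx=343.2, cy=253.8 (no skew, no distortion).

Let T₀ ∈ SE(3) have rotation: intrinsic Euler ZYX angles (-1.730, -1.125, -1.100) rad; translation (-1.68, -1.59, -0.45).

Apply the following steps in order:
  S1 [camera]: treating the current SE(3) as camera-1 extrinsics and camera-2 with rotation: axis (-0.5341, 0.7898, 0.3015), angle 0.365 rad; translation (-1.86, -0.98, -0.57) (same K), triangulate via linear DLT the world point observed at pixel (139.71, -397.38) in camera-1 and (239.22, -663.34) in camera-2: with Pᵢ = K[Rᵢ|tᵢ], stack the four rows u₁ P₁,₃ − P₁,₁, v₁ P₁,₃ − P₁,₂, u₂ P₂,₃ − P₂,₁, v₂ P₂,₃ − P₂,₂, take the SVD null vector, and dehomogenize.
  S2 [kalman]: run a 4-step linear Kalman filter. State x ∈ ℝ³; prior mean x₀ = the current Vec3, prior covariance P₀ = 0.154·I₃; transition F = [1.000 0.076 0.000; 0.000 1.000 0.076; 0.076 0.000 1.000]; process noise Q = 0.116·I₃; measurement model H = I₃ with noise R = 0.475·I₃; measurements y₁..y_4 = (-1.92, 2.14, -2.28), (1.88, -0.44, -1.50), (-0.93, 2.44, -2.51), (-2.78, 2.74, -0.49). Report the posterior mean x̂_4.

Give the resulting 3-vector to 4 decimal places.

after S1 (triangulate): (1.3771, -0.3211, 1.5059)
after S2 (kf_track): (-0.8994, 1.5643, -0.9297)

result = (-0.8994, 1.5643, -0.9297)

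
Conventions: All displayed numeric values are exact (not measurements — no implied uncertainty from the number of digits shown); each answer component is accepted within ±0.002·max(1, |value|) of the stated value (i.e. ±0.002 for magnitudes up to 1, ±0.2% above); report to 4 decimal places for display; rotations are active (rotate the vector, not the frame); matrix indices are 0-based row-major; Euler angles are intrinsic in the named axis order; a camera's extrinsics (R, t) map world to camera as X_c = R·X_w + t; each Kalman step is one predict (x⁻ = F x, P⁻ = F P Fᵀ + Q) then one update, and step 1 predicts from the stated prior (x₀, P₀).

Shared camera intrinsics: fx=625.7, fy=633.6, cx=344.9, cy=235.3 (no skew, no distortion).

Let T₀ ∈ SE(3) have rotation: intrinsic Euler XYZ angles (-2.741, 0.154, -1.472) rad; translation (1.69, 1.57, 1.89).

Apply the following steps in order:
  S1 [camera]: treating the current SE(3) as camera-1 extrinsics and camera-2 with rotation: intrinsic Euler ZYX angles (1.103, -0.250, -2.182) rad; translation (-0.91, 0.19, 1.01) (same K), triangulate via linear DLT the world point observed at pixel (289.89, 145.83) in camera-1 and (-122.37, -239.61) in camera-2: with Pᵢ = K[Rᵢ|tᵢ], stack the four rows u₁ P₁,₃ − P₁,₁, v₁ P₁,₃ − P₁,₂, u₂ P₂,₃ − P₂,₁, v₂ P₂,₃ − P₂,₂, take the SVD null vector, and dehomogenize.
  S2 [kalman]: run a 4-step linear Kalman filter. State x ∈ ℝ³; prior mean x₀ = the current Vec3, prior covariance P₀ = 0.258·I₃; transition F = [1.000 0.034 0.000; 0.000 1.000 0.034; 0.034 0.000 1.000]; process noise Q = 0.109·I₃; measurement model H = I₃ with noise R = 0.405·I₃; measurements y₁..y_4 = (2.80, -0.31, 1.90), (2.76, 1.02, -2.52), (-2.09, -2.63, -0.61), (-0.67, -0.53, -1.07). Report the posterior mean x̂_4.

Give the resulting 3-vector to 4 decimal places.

result = (-0.3317, -0.9381, -0.9005)

after S1 (triangulate): (-1.7990, -1.5415, -1.1930)
after S2 (kf_track): (-0.3317, -0.9381, -0.9005)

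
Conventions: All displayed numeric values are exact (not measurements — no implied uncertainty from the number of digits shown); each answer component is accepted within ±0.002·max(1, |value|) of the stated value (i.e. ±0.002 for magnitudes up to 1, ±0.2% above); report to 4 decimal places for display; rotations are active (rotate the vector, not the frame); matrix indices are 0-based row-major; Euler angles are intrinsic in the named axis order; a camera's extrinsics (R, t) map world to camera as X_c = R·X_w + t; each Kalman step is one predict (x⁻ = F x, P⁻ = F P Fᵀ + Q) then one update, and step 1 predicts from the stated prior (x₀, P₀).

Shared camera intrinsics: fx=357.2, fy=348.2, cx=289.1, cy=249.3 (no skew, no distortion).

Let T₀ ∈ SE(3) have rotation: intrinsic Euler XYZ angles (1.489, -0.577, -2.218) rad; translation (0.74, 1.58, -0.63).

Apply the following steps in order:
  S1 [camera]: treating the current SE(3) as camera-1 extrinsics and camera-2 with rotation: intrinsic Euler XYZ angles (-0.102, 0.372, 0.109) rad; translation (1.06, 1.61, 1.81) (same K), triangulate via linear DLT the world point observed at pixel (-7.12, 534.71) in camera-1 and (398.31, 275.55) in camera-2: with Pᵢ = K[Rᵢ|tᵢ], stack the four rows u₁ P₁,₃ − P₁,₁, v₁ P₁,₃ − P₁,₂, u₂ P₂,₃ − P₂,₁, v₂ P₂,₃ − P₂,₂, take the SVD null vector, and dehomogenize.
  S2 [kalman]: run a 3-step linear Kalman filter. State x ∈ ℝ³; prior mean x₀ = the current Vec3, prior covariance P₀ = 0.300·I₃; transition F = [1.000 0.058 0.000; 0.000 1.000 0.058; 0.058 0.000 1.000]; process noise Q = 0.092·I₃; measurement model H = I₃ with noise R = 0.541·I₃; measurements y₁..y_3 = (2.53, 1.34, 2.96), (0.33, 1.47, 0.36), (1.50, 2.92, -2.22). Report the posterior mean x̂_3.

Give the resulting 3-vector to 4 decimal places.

result = (0.8557, 1.3620, 0.3047)

after S1 (triangulate): (-0.7269, -1.4453, 1.6199)
after S2 (kf_track): (0.8557, 1.3620, 0.3047)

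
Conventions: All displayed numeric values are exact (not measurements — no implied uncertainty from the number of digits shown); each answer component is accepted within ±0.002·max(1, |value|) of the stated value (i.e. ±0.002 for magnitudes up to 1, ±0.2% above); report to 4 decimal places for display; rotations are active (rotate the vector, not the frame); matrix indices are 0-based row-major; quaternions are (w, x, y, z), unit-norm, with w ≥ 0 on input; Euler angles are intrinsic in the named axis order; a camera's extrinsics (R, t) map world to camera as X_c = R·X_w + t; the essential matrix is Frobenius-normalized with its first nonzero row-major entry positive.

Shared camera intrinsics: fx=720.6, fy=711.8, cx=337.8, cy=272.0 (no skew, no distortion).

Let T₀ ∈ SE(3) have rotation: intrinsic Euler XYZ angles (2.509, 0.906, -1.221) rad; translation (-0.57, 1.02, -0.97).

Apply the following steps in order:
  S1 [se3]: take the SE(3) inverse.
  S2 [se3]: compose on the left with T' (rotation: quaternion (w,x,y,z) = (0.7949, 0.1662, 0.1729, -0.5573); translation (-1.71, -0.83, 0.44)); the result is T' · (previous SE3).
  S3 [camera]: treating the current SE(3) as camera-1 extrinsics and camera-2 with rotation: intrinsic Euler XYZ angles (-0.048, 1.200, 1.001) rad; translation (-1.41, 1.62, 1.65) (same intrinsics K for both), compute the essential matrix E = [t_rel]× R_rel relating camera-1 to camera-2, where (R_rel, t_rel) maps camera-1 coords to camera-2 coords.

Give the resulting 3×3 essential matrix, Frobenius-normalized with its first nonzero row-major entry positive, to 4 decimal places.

matrix = [0.3554 -0.3297 0.4772; -0.3291 -0.4365 0.1185; 0.4018 0.2384 0.0778]

after S1 (invert_se3): R=[0.2114 0.9171 -0.3379; 0.5795 0.1608 0.7989; 0.7870 -0.3647 -0.4975], t=(-1.1427, 0.9413, 0.3380)
after S2 (compose_se3): R=[0.6848 0.4116 0.6014; -0.3473 -0.5412 0.7658; 0.6407 -0.7333 -0.2277], t=(-1.1561, 0.2669, 1.3323)
after S3 (essential): [0.3554 -0.3297 0.4772; -0.3291 -0.4365 0.1185; 0.4018 0.2384 0.0778]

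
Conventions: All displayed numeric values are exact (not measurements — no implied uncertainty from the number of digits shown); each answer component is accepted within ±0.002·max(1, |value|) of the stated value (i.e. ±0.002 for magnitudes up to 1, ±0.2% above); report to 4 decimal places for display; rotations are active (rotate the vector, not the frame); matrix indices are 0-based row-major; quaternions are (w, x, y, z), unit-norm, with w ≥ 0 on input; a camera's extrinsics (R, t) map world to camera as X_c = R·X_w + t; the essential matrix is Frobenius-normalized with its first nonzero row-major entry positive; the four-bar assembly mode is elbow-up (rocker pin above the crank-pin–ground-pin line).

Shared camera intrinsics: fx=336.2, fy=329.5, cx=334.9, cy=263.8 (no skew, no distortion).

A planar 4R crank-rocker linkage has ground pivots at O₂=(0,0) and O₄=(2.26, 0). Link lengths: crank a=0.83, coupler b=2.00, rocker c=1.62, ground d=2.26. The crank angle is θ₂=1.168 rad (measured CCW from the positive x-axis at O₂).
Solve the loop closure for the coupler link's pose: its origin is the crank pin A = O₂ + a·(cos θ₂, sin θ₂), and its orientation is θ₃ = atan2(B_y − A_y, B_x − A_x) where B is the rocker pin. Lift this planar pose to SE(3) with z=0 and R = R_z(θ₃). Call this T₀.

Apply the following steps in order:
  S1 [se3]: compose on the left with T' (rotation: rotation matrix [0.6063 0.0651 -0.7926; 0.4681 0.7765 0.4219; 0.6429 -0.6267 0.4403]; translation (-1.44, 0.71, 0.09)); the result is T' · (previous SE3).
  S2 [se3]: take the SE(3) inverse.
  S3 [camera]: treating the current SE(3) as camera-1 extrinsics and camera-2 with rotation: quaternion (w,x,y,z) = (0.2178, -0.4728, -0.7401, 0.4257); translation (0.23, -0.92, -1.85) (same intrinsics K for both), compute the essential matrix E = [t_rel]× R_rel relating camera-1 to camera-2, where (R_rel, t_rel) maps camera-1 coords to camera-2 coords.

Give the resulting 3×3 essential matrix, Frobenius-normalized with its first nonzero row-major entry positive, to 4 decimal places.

source (fourbar_fk): coupler pose = R=[0.9048 -0.4258 0.0000; 0.4258 0.9048 0.0000; 0.0000 0.0000 1.0000], t=(0.3254, 0.7636, 0.0000)
after S1 (compose_se3): R=[0.5763 -0.1992 -0.7926; 0.7542 0.5033 0.4219; 0.3148 -0.8408 0.4403], t=(-1.1930, 1.4552, -0.1794)
after S2 (invert_se3): R=[0.5763 0.7542 0.3148; -0.1992 0.5033 -0.8408; -0.7926 0.4219 0.4403], t=(-0.3534, -1.1209, -1.4804)
after S3 (essential): [0.5498 0.1360 -0.2806; 0.3260 -0.5445 0.0239; 0.1325 0.3858 -0.1751]

matrix = [0.5498 0.1360 -0.2806; 0.3260 -0.5445 0.0239; 0.1325 0.3858 -0.1751]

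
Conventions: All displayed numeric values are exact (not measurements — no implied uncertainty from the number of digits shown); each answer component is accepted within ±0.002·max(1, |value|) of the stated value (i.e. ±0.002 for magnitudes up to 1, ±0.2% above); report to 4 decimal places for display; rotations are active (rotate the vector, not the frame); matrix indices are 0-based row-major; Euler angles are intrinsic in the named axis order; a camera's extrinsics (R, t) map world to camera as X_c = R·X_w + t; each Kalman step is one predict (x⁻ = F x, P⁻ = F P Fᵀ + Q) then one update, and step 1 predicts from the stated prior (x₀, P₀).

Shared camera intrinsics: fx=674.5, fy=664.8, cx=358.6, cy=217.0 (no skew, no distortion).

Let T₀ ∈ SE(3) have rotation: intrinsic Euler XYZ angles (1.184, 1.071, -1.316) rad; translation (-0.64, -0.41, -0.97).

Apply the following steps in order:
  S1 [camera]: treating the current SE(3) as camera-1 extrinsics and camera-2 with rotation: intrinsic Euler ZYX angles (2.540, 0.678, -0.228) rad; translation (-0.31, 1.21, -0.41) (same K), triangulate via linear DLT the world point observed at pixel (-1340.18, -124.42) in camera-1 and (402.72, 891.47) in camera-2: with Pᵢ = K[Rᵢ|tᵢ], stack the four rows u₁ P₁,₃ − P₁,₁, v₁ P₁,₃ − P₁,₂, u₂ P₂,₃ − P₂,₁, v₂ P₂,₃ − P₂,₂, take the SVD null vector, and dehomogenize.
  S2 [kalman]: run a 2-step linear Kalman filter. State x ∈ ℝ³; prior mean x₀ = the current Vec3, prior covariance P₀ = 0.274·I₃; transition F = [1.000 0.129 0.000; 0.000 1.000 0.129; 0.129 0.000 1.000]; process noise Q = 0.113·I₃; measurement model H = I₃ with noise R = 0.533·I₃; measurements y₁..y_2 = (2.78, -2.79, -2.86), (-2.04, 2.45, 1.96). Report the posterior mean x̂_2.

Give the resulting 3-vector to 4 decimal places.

result = (-0.4214, 0.3203, 0.1685)

after S1 (triangulate): (-1.0915, 0.3567, 0.3259)
after S2 (kf_track): (-0.4214, 0.3203, 0.1685)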